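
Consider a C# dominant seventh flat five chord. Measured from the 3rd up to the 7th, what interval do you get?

C# dominant seventh flat five: C#–E#–G–B.
So we need the interval from E# up to B.
5 letter names make it a fifth; at 6 semitones (a half step narrower than perfect) the quality is diminished.
That tritone between 3rd and 7th is what gives the dominant seventh its pull toward resolution.

diminished 5th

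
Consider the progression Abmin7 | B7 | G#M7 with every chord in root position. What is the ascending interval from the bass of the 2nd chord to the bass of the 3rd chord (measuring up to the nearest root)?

The roots are B and G#.
B up to G# spans 6 letter names and 9 semitones — a major sixth.

major sixth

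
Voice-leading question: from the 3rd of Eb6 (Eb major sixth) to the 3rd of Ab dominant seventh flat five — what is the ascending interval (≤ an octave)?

perfect 4th

The 3rd of Eb6 (Eb major sixth) is G; the 3rd of Ab dominant seventh flat five is C.
From G to C is 5 semitones, exactly the perfect fourth.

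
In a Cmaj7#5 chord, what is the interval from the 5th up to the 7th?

The chord tones of Cmaj7#5 are C, E, G♯, B.
The 5th is G♯ and the 7th is B.
From G♯ to B: 3 semitones over a third = minor.

m3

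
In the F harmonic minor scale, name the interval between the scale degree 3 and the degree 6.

F harmonic minor: F G A♭ B♭ C D♭ E.
That puts A♭ below D♭.
Counting 4 letters and 5 half steps from A♭ gives a perfect fourth.

perfect fourth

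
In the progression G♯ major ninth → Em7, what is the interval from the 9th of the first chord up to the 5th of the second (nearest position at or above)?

m2

The 9th of G♯ major ninth is A♯; the 5th of Em7 is B.
A♯ up to B is 1 semitone, a half step narrower than a major second, so the interval is minor.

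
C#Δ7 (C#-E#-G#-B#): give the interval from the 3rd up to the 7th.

So we need the interval from E# up to B#.
From E# to B# is 7 semitones, exactly the perfect fifth.

perfect fifth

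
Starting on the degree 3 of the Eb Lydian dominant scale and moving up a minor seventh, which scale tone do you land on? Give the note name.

F

The scale is Eb F G A Bb C Db.
The degree 3 is G; a minor seventh above that is F — scale degree 2.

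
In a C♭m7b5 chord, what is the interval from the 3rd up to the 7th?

C♭ø: C♭ E𝄫 G𝄫 B𝄫.
That puts E𝄫 below B𝄫.
E𝄫 up to B𝄫 spans 5 letter names and 7 semitones — a perfect fifth.

perfect fifth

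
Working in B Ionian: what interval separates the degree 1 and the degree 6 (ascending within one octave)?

major 6th

B major: B C# D# E F# G# A#.
That puts B below G#.
Counting 6 letters and 9 half steps from B gives a major sixth.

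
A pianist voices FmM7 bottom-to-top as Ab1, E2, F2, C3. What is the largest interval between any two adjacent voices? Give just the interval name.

A5

Adjacent intervals: Ab1→E2 = augmented fifth; E2→F2 = minor second; F2→C3 = perfect fifth.
The largest is Ab1 to E2, an augmented fifth (8 semitones).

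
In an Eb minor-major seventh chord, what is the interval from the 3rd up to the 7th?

The chord tones of EbmM7 are Eb Gb Bb D.
That puts Gb below D.
Gb up to D is 8 semitones, a half step wider than a perfect fifth, so the interval is augmented.

augmented fifth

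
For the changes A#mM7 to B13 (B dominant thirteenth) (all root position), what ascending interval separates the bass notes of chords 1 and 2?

minor second

The roots are A# and B.
A# up to B is 1 semitone, a half step narrower than a major second, so the interval is minor.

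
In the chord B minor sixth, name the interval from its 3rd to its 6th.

A4

Bmin6 is spelled B–D–F#–G#.
The 3rd is D and the 6th is G#.
D up to G# is 6 semitones, a half step wider than a perfect fourth, so the interval is augmented.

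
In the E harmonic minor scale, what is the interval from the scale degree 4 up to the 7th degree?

The scale runs E F# G A B C D#.
The scale degree 4 is A and the degree 7 is D#.
4 letter names make it a fourth; at 6 semitones (a half step wider than perfect) the quality is augmented.

augmented fourth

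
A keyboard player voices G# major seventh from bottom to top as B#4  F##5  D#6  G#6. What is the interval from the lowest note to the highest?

minor 13th

The outer voices are B#4 and G#6.
From B# to G#: 20 semitones over a thirteenth = minor.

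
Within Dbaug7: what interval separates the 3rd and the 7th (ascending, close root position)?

diminished 5th

Spelling the chord: Db F A Cb.
3rd = F; 7th = Cb.
F up to Cb is 6 semitones, a half step narrower than a perfect fifth, so the interval is diminished.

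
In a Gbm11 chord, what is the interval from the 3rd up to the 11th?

Spelling the chord: Gb, Bbb, Db, Fb, Ab, Cb.
That puts Bbb below Cb.
Bbb up to Cb spans 9 letter names and 14 semitones — a major ninth.

major 9th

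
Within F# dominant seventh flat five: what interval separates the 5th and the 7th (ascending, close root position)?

major 3rd

The chord tones of F#7b5 (F# dominant seventh flat five) are F#-A#-C-E.
The 5th is C and the 7th is E.
C up to E spans 3 letter names and 4 semitones — a major third.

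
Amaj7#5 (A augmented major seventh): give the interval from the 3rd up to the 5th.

Spelling the chord: A, C♯, E♯, G♯.
So we need the interval from C♯ up to E♯.
Counting 3 letters and 4 half steps from C♯ gives a major third.

major 3rd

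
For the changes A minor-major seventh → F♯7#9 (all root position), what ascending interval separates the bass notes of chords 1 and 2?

The roots are A and F♯.
A up to F♯ spans 6 letter names and 9 semitones — a major sixth.

major sixth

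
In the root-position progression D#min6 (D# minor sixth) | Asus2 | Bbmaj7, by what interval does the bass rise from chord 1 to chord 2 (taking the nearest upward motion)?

diminished 5th

The roots are D# and A.
5 letter names make it a fifth; at 6 semitones (a half step narrower than perfect) the quality is diminished.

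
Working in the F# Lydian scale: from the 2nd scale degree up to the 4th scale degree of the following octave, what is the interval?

M10

Spelling the F# Lydian scale: F# G# A# B# C# D# E#.
The 2nd scale degree is G# and the 4th degree (up an octave) is B#.
G# up to B# spans 10 letter names and 16 semitones — a major tenth.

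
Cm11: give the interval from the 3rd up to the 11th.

Cm11 is spelled C-Eb-G-Bb-D-F.
That puts Eb below F.
Counting 9 letters and 14 half steps from Eb gives a major ninth.

major ninth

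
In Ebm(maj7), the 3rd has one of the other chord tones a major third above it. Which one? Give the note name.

Bb

Ebm(maj7) (Eb minor-major seventh): Eb–Gb–Bb–D.
The 3rd is Gb. A major third above Gb is Bb.
Bb is the chord's 5th.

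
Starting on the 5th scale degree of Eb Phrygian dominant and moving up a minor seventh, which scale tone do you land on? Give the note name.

Ab

The scale is Eb Fb G Ab Bb Cb Db.
The 5th scale degree is Bb; a minor seventh above that is Ab — scale degree 4.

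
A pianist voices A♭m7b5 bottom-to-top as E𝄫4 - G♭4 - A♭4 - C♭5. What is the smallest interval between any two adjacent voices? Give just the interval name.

major second

Adjacent intervals: E𝄫4→G♭4 = major third; G♭4→A♭4 = major second; A♭4→C♭5 = minor third.
The smallest is G♭4 to A♭4, a major second (2 semitones).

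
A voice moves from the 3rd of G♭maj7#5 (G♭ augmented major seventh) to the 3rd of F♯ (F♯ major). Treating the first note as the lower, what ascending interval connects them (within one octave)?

G♭maj7#5 (G♭ augmented major seventh) has B♭ as its 3rd, and F♯ (F♯ major) has A♯ as its 3rd.
From B♭ to A♯: 12 semitones over a seventh = augmented.

augmented seventh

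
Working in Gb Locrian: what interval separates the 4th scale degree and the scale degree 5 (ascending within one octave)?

m2

The scale runs Gb Abb Bbb Cb Dbb Ebb Fb.
So we need the interval from Cb up to Dbb.
Cb up to Dbb is 1 semitone, a half step narrower than a major second, so the interval is minor.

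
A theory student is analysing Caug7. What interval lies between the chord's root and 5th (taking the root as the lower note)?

augmented fifth

Caug7 is spelled C E G♯ B♭.
That puts C below G♯.
From C to G♯: 8 semitones over a fifth = augmented.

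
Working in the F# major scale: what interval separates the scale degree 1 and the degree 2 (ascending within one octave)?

major second

The scale runs F# G# A# B C# D# E#.
Scale degree 1 = F#; 2nd degree = G#.
Counting 2 letters and 2 half steps from F# gives a major second.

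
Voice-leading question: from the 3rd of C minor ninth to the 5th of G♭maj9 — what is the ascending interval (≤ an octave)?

The 3rd of C minor ninth is E♭; the 5th of G♭maj9 is D♭.
From E♭ to D♭: 10 semitones over a seventh = minor.

m7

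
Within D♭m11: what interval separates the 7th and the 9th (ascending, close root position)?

D♭ minor eleventh is spelled D♭–F♭–A♭–C♭–E♭–G♭.
So we need the interval from C♭ up to E♭.
Counting 3 letters and 4 half steps from C♭ gives a major third.

M3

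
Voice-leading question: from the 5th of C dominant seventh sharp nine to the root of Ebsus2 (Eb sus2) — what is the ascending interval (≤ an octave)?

minor sixth

C dominant seventh sharp nine has G as its 5th, and Ebsus2 (Eb sus2) has Eb as its root.
G up to Eb is 8 semitones, a half step narrower than a major sixth, so the interval is minor.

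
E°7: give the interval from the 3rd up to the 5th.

minor third

Edim7 is spelled E G B♭ D♭.
So we need the interval from G up to B♭.
3 letter names make it a third; at 3 semitones (a half step narrower than major) the quality is minor.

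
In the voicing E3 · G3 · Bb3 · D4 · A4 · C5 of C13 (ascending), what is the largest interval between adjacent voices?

Adjacent intervals: E3→G3 = minor third; G3→Bb3 = minor third; Bb3→D4 = major third; D4→A4 = perfect fifth; A4→C5 = minor third.
The largest is D4 to A4, a perfect fifth (7 semitones).

perfect fifth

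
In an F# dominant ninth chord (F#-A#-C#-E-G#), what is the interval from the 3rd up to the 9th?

That puts A# below G#.
From A# to G#: 10 semitones over a seventh = minor.

m7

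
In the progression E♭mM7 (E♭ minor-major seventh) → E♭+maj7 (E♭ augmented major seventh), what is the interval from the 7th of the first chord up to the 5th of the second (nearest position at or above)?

E♭mM7 (E♭ minor-major seventh) has D as its 7th, and E♭+maj7 (E♭ augmented major seventh) has B as its 5th.
From D to B is 9 semitones, exactly the major sixth.

M6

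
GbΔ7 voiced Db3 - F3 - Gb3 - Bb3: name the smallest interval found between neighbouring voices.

minor second

Adjacent intervals: Db3→F3 = major third; F3→Gb3 = minor second; Gb3→Bb3 = major third.
The smallest is F3 to Gb3, a minor second (1 semitone).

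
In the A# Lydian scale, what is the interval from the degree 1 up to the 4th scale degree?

augmented fourth

The scale runs A# B# C## D## E# F## G##.
So we need the interval from A# up to D##.
From A# to D##: 6 semitones over a fourth = augmented.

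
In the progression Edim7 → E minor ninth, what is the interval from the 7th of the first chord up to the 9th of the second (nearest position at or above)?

augmented 3rd

Edim7 has Db as its 7th, and E minor ninth has F# as its 9th.
Db up to F# is 5 semitones, a half step wider than a major third, so the interval is augmented.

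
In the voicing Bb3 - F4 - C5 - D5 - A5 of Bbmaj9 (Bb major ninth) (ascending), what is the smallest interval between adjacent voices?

major second

Adjacent intervals: Bb3→F4 = perfect fifth; F4→C5 = perfect fifth; C5→D5 = major second; D5→A5 = perfect fifth.
The smallest is C5 to D5, a major second (2 semitones).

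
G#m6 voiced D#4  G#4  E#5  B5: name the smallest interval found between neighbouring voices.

Adjacent intervals: D#4→G#4 = perfect fourth; G#4→E#5 = major sixth; E#5→B5 = diminished fifth.
The smallest is D#4 to G#4, a perfect fourth (5 semitones).

perfect fourth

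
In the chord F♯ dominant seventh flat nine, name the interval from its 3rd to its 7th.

diminished fifth

F♯7b9: F♯–A♯–C♯–E–G.
The 3rd is A♯ and the 7th is E.
A♯ up to E is 6 semitones, a half step narrower than a perfect fifth, so the interval is diminished.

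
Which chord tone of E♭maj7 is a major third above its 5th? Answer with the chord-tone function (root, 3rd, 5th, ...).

Spelling the chord: E♭, G, B♭, D.
The 5th is B♭. A major third above B♭ is D.
D is the chord's 7th.

7th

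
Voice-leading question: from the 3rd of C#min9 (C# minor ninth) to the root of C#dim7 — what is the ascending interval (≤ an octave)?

The 3rd of C#min9 (C# minor ninth) is E; the root of C#dim7 is C#.
From E to C# is 9 semitones, exactly the major sixth.

M6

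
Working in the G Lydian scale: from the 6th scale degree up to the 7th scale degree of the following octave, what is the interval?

major ninth

Spelling the G Lydian scale: G A B C# D E F#.
That puts E below F#.
Counting 9 letters and 14 half steps from E gives a major ninth.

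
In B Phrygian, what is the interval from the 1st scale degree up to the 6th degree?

minor sixth

Spelling B Phrygian: B C D E F# G A.
So we need the interval from B up to G.
6 letter names make it a sixth; at 8 semitones (a half step narrower than major) the quality is minor.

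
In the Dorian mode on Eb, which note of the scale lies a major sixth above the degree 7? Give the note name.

The scale is Eb F Gb Ab Bb C Db.
The degree 7 is Db; a major sixth above that is Bb — scale degree 5.

Bb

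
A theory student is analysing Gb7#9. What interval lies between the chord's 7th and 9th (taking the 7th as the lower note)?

augmented 3rd

Spelling the chord: Gb–Bb–Db–Fb–A.
The 7th is Fb and the 9th is A.
3 letter names make it a third; at 5 semitones (a half step wider than major) the quality is augmented.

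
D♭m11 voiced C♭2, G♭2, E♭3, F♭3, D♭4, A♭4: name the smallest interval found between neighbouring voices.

m2

Adjacent intervals: C♭2→G♭2 = perfect fifth; G♭2→E♭3 = major sixth; E♭3→F♭3 = minor second; F♭3→D♭4 = major sixth; D♭4→A♭4 = perfect fifth.
The smallest is E♭3 to F♭3, a minor second (1 semitone).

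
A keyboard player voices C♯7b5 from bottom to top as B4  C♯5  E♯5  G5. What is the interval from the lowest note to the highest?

The outer voices are B4 and G5.
6 letter names make it a sixth; at 8 semitones (a half step narrower than major) the quality is minor.

m6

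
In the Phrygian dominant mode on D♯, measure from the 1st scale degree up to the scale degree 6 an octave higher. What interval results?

Spelling the Phrygian dominant mode on D♯: D♯ E F𝄪 G♯ A♯ B C♯.
The 1st scale degree is D♯ and the degree 6 (up an octave) is B.
From D♯ to B: 20 semitones over a thirteenth = minor.

minor thirteenth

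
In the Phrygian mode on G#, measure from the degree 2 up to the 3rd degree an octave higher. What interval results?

major 9th

The scale runs G# A B C# D# E F#.
The degree 2 is A and the 3rd degree (up an octave) is B.
Counting 9 letters and 14 half steps from A gives a major ninth.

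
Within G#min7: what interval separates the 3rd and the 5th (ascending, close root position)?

major third

The chord tones of G#m7 (G# minor seventh) are G#–B–D#–F#.
So we need the interval from B up to D#.
Counting 3 letters and 4 half steps from B gives a major third.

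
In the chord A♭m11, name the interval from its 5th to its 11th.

minor 7th

Spelling the chord: A♭–C♭–E♭–G♭–B♭–D♭.
The 5th is E♭ and the 11th is D♭.
E♭ up to D♭ is 10 semitones, a half step narrower than a major seventh, so the interval is minor.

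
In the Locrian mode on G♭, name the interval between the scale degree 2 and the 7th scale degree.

major sixth

G♭ locrian: G♭ A𝄫 B𝄫 C♭ D𝄫 E𝄫 F♭.
Scale degree 2 = A𝄫; 7th degree = F♭.
From A𝄫 to F♭ is 9 semitones, exactly the major sixth.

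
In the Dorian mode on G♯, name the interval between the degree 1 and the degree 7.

The scale runs G♯ A♯ B C♯ D♯ E♯ F♯.
That puts G♯ below F♯.
7 letter names make it a seventh; at 10 semitones (a half step narrower than major) the quality is minor.

minor seventh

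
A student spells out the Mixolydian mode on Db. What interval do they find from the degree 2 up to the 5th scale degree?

perfect fourth

Spelling the Mixolydian mode on Db: Db Eb F Gb Ab Bb Cb.
The degree 2 is Eb and the 5th scale degree is Ab.
From Eb to Ab is 5 semitones, exactly the perfect fourth.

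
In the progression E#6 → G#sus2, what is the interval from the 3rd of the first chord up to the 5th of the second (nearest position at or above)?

The 3rd of E#6 is G##; the 5th of G#sus2 is D#.
G## up to D# is 6 semitones, a half step narrower than a perfect fifth, so the interval is diminished.

diminished 5th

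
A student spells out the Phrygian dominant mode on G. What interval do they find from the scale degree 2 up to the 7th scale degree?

Spelling the Phrygian dominant mode on G: G Ab B C D Eb F.
That puts Ab below F.
Counting 6 letters and 9 half steps from Ab gives a major sixth.

M6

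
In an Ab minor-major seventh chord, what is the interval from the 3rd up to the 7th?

augmented 5th

Spelling the chord: Ab Cb Eb G.
So we need the interval from Cb up to G.
Cb up to G is 8 semitones, a half step wider than a perfect fifth, so the interval is augmented.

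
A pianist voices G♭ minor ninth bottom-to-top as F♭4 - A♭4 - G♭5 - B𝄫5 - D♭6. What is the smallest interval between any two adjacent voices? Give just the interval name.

Adjacent intervals: F♭4→A♭4 = major third; A♭4→G♭5 = minor seventh; G♭5→B𝄫5 = minor third; B𝄫5→D♭6 = major third.
The smallest is G♭5 to B𝄫5, a minor third (3 semitones).

minor third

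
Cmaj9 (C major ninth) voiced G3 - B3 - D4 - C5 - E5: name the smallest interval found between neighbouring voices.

Adjacent intervals: G3→B3 = major third; B3→D4 = minor third; D4→C5 = minor seventh; C5→E5 = major third.
The smallest is B3 to D4, a minor third (3 semitones).

minor third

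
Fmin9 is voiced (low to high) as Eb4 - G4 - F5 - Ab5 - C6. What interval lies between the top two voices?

M3

Those voices are Ab5 and C6.
Counting 3 letters and 4 half steps from Ab gives a major third.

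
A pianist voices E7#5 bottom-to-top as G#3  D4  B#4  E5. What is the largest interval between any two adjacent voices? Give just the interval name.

Adjacent intervals: G#3→D4 = diminished fifth; D4→B#4 = augmented sixth; B#4→E5 = diminished fourth.
The largest is D4 to B#4, an augmented sixth (10 semitones).

A6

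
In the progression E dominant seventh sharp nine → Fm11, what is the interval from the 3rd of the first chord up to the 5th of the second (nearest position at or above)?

The 3rd of E dominant seventh sharp nine is G#; the 5th of Fm11 is C.
4 letter names make it a fourth; at 4 semitones (a half step narrower than perfect) the quality is diminished.

diminished 4th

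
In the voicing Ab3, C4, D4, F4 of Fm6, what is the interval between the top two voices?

minor third

Those voices are D4 and F4.
D up to F is 3 semitones, a half step narrower than a major third, so the interval is minor.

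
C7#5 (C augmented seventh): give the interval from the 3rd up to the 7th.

The chord tones of C7#5 (C augmented seventh) are C, E, G#, Bb.
So we need the interval from E up to Bb.
5 letter names make it a fifth; at 6 semitones (a half step narrower than perfect) the quality is diminished.

d5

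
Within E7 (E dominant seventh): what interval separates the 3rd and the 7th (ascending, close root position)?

diminished fifth

E7 is spelled E-G#-B-D.
3rd = G#; 7th = D.
5 letter names make it a fifth; at 6 semitones (a half step narrower than perfect) the quality is diminished.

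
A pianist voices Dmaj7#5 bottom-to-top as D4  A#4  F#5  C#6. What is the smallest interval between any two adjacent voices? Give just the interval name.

P5

Adjacent intervals: D4→A#4 = augmented fifth; A#4→F#5 = minor sixth; F#5→C#6 = perfect fifth.
The smallest is F#5 to C#6, a perfect fifth (7 semitones).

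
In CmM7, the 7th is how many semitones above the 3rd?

CmM7 (C minor-major seventh) is spelled C–Eb–G–B.
Eb to B is an augmented fifth: 8 semitones.

8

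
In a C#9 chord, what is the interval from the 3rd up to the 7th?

The chord tones of C#9 are C#-E#-G#-B-D#.
That puts E# below B.
5 letter names make it a fifth; at 6 semitones (a half step narrower than perfect) the quality is diminished.

d5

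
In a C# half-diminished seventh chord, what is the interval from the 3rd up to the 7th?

The chord tones of C# half-diminished seventh are C#–E–G–B.
3rd = E; 7th = B.
From E to B is 7 semitones, exactly the perfect fifth.

perfect fifth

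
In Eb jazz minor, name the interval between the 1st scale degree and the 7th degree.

M7

Eb melodic minor: Eb F Gb Ab Bb C D.
That puts Eb below D.
From Eb to D is 11 semitones, exactly the major seventh.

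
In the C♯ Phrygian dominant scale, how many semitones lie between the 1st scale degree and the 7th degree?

10

The scale is C♯ D E♯ F♯ G♯ A B.
C♯ up to B is a minor seventh — 10 semitones.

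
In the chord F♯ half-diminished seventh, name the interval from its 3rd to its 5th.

F♯ø7 is spelled F♯ A C E.
The 3rd is A and the 5th is C.
A up to C is 3 semitones, a half step narrower than a major third, so the interval is minor.

minor third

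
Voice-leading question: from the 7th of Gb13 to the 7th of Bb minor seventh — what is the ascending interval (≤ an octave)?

Gb13 has Fb as its 7th, and Bb minor seventh has Ab as its 7th.
From Fb to Ab is 4 semitones, exactly the major third.

M3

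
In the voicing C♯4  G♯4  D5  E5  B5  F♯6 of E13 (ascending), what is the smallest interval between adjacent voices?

major second

Adjacent intervals: C♯4→G♯4 = perfect fifth; G♯4→D5 = diminished fifth; D5→E5 = major second; E5→B5 = perfect fifth; B5→F♯6 = perfect fifth.
The smallest is D5 to E5, a major second (2 semitones).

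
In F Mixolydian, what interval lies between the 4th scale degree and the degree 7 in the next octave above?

perfect eleventh

The scale runs F G A Bb C D Eb.
That puts Bb below Eb.
From Bb to Eb is 17 semitones, exactly the perfect eleventh.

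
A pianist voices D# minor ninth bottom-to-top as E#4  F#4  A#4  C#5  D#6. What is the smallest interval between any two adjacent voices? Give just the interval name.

Adjacent intervals: E#4→F#4 = minor second; F#4→A#4 = major third; A#4→C#5 = minor third; C#5→D#6 = major ninth.
The smallest is E#4 to F#4, a minor second (1 semitone).

minor second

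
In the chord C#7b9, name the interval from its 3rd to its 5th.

minor 3rd

The chord tones of C#7b9 are C#–E#–G#–B–D.
3rd = E#; 5th = G#.
From E# to G#: 3 semitones over a third = minor.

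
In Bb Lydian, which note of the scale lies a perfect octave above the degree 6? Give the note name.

G

The scale is Bb C D E F G A.
The degree 6 is G; a perfect octave above that is G — scale degree 6.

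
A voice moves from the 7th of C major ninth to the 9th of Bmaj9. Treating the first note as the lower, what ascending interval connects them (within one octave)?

major 2nd

The 7th of C major ninth is B; the 9th of Bmaj9 is C#.
Counting 2 letters and 2 half steps from B gives a major second.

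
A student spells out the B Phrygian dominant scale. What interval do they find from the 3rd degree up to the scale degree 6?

Spelling the B Phrygian dominant scale: B C D♯ E F♯ G A.
So we need the interval from D♯ up to G.
D♯ up to G is 4 semitones, a half step narrower than a perfect fourth, so the interval is diminished.

diminished fourth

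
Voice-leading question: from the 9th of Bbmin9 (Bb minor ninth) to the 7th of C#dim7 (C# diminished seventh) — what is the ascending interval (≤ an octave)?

minor seventh

The 9th of Bbmin9 (Bb minor ninth) is C; the 7th of C#dim7 (C# diminished seventh) is Bb.
C up to Bb is 10 semitones, a half step narrower than a major seventh, so the interval is minor.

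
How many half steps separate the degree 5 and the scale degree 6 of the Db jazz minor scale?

2

The scale is Db Eb Fb Gb Ab Bb C.
Ab up to Bb is a major second — 2 semitones.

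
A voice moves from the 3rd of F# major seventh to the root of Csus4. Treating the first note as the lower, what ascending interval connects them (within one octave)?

F# major seventh has A# as its 3rd, and Csus4 has C as its root.
3 letter names make it a third; at 2 semitones (a whole step narrower than major) the quality is diminished.

diminished third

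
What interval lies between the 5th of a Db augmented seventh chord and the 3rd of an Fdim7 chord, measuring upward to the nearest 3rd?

Db augmented seventh has A as its 5th, and Fdim7 has Ab as its 3rd.
A up to Ab is 11 semitones, a half step narrower than a perfect octave, so the interval is diminished.

diminished octave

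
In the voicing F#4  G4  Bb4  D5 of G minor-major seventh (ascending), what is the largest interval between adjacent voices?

major third

Adjacent intervals: F#4→G4 = minor second; G4→Bb4 = minor third; Bb4→D5 = major third.
The largest is Bb4 to D5, a major third (4 semitones).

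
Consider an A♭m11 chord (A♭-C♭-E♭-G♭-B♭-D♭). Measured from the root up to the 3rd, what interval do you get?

The root is A♭ and the 3rd is C♭.
3 letter names make it a third; at 3 semitones (a half step narrower than major) the quality is minor.

minor third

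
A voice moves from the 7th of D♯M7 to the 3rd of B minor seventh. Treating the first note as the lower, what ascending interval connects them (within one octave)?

The 7th of D♯M7 is C𝄪; the 3rd of B minor seventh is D.
C𝄪 up to D is 0 semitones, a whole step narrower than a major second, so the interval is diminished.

diminished 2nd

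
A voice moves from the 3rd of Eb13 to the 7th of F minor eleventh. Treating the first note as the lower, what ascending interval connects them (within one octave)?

m6

The 3rd of Eb13 is G; the 7th of F minor eleventh is Eb.
G up to Eb is 8 semitones, a half step narrower than a major sixth, so the interval is minor.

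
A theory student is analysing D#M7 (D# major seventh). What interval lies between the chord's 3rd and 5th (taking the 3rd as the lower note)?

D#M7 (D# major seventh) is spelled D#, F##, A#, C##.
That puts F## below A#.
3 letter names make it a third; at 3 semitones (a half step narrower than major) the quality is minor.

minor third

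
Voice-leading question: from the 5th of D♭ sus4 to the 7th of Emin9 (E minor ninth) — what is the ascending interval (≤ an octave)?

augmented fourth

The 5th of D♭ sus4 is A♭; the 7th of Emin9 (E minor ninth) is D.
From A♭ to D: 6 semitones over a fourth = augmented.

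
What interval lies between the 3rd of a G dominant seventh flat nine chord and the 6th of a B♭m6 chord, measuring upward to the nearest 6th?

The 3rd of G dominant seventh flat nine is B; the 6th of B♭m6 is G.
B up to G is 8 semitones, a half step narrower than a major sixth, so the interval is minor.

minor sixth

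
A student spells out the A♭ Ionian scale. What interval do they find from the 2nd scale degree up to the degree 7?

major sixth

The scale runs A♭ B♭ C D♭ E♭ F G.
That puts B♭ below G.
From B♭ to G is 9 semitones, exactly the major sixth.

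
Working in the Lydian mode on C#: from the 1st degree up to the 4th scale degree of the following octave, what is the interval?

The scale runs C# D# E# F## G# A# B#.
So we need the interval from C# up to F##.
From C# to F##: 18 semitones over an eleventh = augmented.

augmented 11th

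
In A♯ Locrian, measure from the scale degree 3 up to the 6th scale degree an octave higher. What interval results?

perfect eleventh

The scale runs A♯ B C♯ D♯ E F♯ G♯.
Scale degree 3 = C♯; 6th degree (up an octave) = F♯.
Counting 11 letters and 17 half steps from C♯ gives a perfect eleventh.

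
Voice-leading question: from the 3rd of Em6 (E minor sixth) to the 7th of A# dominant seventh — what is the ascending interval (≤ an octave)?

The 3rd of Em6 (E minor sixth) is G; the 7th of A# dominant seventh is G#.
1 letter names make it a unison; at 1 semitone (a half step wider than perfect) the quality is augmented.

augmented unison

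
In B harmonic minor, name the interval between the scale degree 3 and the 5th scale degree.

The scale runs B C# D E F# G A#.
So we need the interval from D up to F#.
From D to F# is 4 semitones, exactly the major third.

major third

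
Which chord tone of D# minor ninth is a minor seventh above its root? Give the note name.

D#m9 is spelled D#, F#, A#, C#, E#.
The root is D#. A minor seventh above D# is C#.
C# is the chord's 7th.

C#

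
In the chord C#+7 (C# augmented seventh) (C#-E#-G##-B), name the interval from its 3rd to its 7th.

3rd = E#; 7th = B.
E# up to B is 6 semitones, a half step narrower than a perfect fifth, so the interval is diminished.

diminished fifth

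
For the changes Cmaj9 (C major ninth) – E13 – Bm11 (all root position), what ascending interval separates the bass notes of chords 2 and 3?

The roots are E and B.
E up to B spans 5 letter names and 7 semitones — a perfect fifth.

P5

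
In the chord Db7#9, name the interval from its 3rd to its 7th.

diminished 5th

Spelling the chord: Db F Ab Cb E.
The 3rd is F and the 7th is Cb.
5 letter names make it a fifth; at 6 semitones (a half step narrower than perfect) the quality is diminished.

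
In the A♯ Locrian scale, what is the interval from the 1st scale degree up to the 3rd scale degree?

The scale runs A♯ B C♯ D♯ E F♯ G♯.
So we need the interval from A♯ up to C♯.
3 letter names make it a third; at 3 semitones (a half step narrower than major) the quality is minor.

minor third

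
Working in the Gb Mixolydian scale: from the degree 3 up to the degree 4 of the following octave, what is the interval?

minor ninth

Spelling the Gb Mixolydian scale: Gb Ab Bb Cb Db Eb Fb.
Degree 3 = Bb; 4th scale degree (up an octave) = Cb.
From Bb to Cb: 13 semitones over a ninth = minor.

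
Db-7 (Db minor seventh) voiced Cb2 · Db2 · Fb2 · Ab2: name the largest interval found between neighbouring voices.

major 3rd

Adjacent intervals: Cb2→Db2 = major second; Db2→Fb2 = minor third; Fb2→Ab2 = major third.
The largest is Fb2 to Ab2, a major third (4 semitones).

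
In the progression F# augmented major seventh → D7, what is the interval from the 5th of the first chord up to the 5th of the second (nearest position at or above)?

F# augmented major seventh has C## as its 5th, and D7 has A as its 5th.
6 letter names make it a sixth; at 7 semitones (a whole step narrower than major) the quality is diminished.

diminished sixth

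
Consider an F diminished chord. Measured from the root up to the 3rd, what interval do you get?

minor third

F diminished: F-Ab-Cb.
So we need the interval from F up to Ab.
3 letter names make it a third; at 3 semitones (a half step narrower than major) the quality is minor.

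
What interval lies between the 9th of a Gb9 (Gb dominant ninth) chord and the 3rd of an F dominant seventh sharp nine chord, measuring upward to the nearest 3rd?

augmented unison

Gb9 (Gb dominant ninth) has Ab as its 9th, and F dominant seventh sharp nine has A as its 3rd.
From Ab to A: 1 semitone over a unison = augmented.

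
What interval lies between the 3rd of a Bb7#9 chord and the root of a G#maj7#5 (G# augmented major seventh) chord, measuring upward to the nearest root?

The 3rd of Bb7#9 is D; the root of G#maj7#5 (G# augmented major seventh) is G#.
4 letter names make it a fourth; at 6 semitones (a half step wider than perfect) the quality is augmented.

augmented fourth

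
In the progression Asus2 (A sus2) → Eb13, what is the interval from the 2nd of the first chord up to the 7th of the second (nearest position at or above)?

diminished third

Asus2 (A sus2) has B as its 2nd, and Eb13 has Db as its 7th.
B up to Db is 2 semitones, a whole step narrower than a major third, so the interval is diminished.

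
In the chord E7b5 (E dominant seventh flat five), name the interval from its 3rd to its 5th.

E7b5 is spelled E, G♯, B♭, D.
So we need the interval from G♯ up to B♭.
From G♯ to B♭: 2 semitones over a third = diminished.

diminished third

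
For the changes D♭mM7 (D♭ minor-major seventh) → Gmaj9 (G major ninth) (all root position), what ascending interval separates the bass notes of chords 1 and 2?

The roots are D♭ and G.
From D♭ to G: 6 semitones over a fourth = augmented.

augmented 4th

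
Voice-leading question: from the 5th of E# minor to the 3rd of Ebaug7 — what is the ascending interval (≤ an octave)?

The 5th of E# minor is B#; the 3rd of Ebaug7 is G.
B# up to G is 7 semitones, a whole step narrower than a major sixth, so the interval is diminished.

d6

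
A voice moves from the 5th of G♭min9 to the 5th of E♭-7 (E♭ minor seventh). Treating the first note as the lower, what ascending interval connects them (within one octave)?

G♭min9 has D♭ as its 5th, and E♭-7 (E♭ minor seventh) has B♭ as its 5th.
From D♭ to B♭ is 9 semitones, exactly the major sixth.

major 6th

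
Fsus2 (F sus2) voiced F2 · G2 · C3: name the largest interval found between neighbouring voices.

perfect fourth

Adjacent intervals: F2→G2 = major second; G2→C3 = perfect fourth.
The largest is G2 to C3, a perfect fourth (5 semitones).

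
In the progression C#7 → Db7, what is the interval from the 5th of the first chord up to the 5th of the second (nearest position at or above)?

C#7 has G# as its 5th, and Db7 has Ab as its 5th.
2 letter names make it a second; at 0 semitones (a whole step narrower than major) the quality is diminished.

d2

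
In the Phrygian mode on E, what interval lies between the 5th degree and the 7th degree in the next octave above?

minor tenth

Spelling the Phrygian mode on E: E F G A B C D.
That puts B below D.
From B to D: 15 semitones over a tenth = minor.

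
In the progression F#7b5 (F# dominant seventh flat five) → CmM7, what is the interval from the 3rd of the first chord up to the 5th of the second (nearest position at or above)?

d7

F#7b5 (F# dominant seventh flat five) has A# as its 3rd, and CmM7 has G as its 5th.
7 letter names make it a seventh; at 9 semitones (a whole step narrower than major) the quality is diminished.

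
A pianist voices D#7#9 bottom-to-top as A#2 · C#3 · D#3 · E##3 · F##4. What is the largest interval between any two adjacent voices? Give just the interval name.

Adjacent intervals: A#2→C#3 = minor third; C#3→D#3 = major second; D#3→E##3 = augmented second; E##3→F##4 = minor ninth.
The largest is E##3 to F##4, a minor ninth (13 semitones).

minor ninth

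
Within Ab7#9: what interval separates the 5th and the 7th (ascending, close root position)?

m3

Ab7#9 is spelled Ab-C-Eb-Gb-B.
So we need the interval from Eb up to Gb.
3 letter names make it a third; at 3 semitones (a half step narrower than major) the quality is minor.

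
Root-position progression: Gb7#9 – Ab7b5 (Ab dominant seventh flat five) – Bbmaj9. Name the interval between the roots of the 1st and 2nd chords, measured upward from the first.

major 2nd

The roots are Gb and Ab.
From Gb to Ab is 2 semitones, exactly the major second.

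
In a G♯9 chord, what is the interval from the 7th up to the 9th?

Spelling the chord: G♯–B♯–D♯–F♯–A♯.
7th = F♯; 9th = A♯.
F♯ up to A♯ spans 3 letter names and 4 semitones — a major third.

major third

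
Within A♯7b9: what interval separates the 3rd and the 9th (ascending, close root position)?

d7

A♯ dominant seventh flat nine is spelled A♯ C𝄪 E♯ G♯ B.
That puts C𝄪 below B.
7 letter names make it a seventh; at 9 semitones (a whole step narrower than major) the quality is diminished.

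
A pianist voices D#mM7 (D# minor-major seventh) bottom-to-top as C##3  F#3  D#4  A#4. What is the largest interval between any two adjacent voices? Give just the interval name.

Adjacent intervals: C##3→F#3 = diminished fourth; F#3→D#4 = major sixth; D#4→A#4 = perfect fifth.
The largest is F#3 to D#4, a major sixth (9 semitones).

major sixth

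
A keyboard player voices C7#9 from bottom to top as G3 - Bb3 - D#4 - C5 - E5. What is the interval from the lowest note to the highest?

The outer voices are G3 and E5.
From G to E is 21 semitones, exactly the major thirteenth.

major 13th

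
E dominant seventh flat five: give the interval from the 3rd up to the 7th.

E7b5: E-G#-Bb-D.
That puts G# below D.
G# up to D is 6 semitones, a half step narrower than a perfect fifth, so the interval is diminished.
That tritone between 3rd and 7th is what gives the dominant seventh its pull toward resolution.

d5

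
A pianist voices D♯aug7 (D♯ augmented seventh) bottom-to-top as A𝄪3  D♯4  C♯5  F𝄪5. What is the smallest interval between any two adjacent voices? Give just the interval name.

diminished fourth

Adjacent intervals: A𝄪3→D♯4 = diminished fourth; D♯4→C♯5 = minor seventh; C♯5→F𝄪5 = augmented fourth.
The smallest is A𝄪3 to D♯4, a diminished fourth (4 semitones).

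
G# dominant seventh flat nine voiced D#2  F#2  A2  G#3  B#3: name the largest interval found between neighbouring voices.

Adjacent intervals: D#2→F#2 = minor third; F#2→A2 = minor third; A2→G#3 = major seventh; G#3→B#3 = major third.
The largest is A2 to G#3, a major seventh (11 semitones).

M7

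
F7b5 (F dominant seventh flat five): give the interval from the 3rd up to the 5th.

diminished third

F dominant seventh flat five: F-A-Cb-Eb.
So we need the interval from A up to Cb.
3 letter names make it a third; at 2 semitones (a whole step narrower than major) the quality is diminished.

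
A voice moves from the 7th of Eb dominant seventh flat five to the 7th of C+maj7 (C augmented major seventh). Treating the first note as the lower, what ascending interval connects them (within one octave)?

A6

Eb dominant seventh flat five has Db as its 7th, and C+maj7 (C augmented major seventh) has B as its 7th.
Db up to B is 10 semitones, a half step wider than a major sixth, so the interval is augmented.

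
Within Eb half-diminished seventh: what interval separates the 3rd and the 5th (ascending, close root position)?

minor third

Ebø: Eb-Gb-Bbb-Db.
So we need the interval from Gb up to Bbb.
Gb up to Bbb is 3 semitones, a half step narrower than a major third, so the interval is minor.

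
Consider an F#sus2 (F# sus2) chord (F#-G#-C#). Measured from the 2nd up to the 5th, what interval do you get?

The 2nd is G# and the 5th is C#.
From G# to C# is 5 semitones, exactly the perfect fourth.

perfect 4th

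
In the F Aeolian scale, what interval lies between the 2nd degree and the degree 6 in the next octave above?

diminished twelfth

Spelling the F Aeolian scale: F G A♭ B♭ C D♭ E♭.
2nd degree = G; 6th degree (up an octave) = D♭.
12 letter names make it a twelfth; at 18 semitones (a half step narrower than perfect) the quality is diminished.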